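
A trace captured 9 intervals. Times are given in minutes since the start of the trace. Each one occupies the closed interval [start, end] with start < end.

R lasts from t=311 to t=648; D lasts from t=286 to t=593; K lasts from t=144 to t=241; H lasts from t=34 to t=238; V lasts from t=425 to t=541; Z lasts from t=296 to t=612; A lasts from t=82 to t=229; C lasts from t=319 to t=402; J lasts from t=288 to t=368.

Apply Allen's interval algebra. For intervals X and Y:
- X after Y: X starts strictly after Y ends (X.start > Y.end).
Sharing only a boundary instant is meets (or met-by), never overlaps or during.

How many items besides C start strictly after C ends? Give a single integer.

1

Target C = [t=319, t=402].
A [t=82, t=229] → before → no.
D [t=286, t=593] → contains → no.
H [t=34, t=238] → before → no.
J [t=288, t=368] → overlaps → no.
K [t=144, t=241] → before → no.
R [t=311, t=648] → contains → no.
V [t=425, t=541] → after → counts.
Z [t=296, t=612] → contains → no.
Total: 1.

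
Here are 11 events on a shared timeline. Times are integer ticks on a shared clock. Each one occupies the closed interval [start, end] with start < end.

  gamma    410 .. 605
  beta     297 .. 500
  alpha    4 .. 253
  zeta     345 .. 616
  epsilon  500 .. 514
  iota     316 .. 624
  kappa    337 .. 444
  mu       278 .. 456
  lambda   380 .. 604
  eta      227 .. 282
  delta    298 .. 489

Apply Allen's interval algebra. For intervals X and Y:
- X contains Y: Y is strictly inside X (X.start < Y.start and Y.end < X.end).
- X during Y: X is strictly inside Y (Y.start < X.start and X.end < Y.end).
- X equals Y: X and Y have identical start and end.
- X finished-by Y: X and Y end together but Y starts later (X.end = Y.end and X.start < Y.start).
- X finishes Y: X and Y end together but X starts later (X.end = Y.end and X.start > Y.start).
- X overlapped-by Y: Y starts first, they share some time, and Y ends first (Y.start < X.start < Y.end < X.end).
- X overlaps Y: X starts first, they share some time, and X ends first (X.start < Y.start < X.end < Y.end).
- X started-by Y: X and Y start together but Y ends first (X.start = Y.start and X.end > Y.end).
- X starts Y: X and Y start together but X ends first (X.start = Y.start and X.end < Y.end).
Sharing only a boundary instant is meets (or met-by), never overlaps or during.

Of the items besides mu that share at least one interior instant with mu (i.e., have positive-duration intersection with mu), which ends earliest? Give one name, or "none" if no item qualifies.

eta

Target mu = [278, 456].
alpha [4, 253] → before → excluded.
beta [297, 500] → overlapped-by → candidate.
delta [298, 489] → overlapped-by → candidate.
epsilon [500, 514] → after → excluded.
eta [227, 282] → overlaps → candidate.
gamma [410, 605] → overlapped-by → candidate.
iota [316, 624] → overlapped-by → candidate.
kappa [337, 444] → during → candidate.
lambda [380, 604] → overlapped-by → candidate.
zeta [345, 616] → overlapped-by → candidate.
Among candidates, earliest end is 282 → eta.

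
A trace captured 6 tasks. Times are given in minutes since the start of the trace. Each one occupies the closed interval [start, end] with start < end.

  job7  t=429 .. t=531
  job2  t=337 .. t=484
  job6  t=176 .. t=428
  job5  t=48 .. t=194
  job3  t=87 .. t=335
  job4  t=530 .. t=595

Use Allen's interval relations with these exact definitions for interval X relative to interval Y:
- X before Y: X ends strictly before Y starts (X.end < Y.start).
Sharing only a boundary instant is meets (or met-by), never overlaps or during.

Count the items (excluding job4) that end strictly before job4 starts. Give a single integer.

Target job4 = [t=530, t=595].
job2 [t=337, t=484] → before → counts.
job3 [t=87, t=335] → before → counts.
job5 [t=48, t=194] → before → counts.
job6 [t=176, t=428] → before → counts.
job7 [t=429, t=531] → overlaps → no.
Total: 4.

4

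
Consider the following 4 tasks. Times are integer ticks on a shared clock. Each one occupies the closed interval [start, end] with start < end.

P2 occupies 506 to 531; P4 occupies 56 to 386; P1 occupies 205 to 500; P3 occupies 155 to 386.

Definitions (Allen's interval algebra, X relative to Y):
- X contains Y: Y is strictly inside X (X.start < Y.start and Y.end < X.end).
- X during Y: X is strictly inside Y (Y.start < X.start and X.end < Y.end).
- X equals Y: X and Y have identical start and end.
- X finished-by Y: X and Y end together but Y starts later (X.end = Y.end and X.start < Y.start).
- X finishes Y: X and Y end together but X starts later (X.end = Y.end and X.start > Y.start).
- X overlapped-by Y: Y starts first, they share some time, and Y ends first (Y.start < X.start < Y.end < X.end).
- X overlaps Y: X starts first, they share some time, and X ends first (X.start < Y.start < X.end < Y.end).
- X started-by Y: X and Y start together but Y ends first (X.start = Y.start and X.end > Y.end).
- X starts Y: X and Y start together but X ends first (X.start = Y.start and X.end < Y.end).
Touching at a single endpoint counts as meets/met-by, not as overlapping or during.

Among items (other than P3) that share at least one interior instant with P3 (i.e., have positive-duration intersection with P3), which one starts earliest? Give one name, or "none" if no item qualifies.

Target P3 = [155, 386].
P1 [205, 500] → overlapped-by → candidate.
P2 [506, 531] → after → excluded.
P4 [56, 386] → finished-by → candidate.
Among candidates, earliest start is 56 → P4.

P4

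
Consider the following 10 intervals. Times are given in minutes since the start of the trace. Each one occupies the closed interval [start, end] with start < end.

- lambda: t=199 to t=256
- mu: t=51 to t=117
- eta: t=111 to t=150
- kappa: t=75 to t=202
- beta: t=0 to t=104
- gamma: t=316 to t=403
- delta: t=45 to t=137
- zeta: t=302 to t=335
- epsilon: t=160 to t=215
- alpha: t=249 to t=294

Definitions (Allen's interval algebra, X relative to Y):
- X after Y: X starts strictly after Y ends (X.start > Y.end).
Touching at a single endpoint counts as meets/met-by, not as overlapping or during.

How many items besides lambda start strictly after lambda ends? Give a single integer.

Target lambda = [t=199, t=256].
alpha [t=249, t=294] → overlapped-by → no.
beta [t=0, t=104] → before → no.
delta [t=45, t=137] → before → no.
epsilon [t=160, t=215] → overlaps → no.
eta [t=111, t=150] → before → no.
gamma [t=316, t=403] → after → counts.
kappa [t=75, t=202] → overlaps → no.
mu [t=51, t=117] → before → no.
zeta [t=302, t=335] → after → counts.
Total: 2.

2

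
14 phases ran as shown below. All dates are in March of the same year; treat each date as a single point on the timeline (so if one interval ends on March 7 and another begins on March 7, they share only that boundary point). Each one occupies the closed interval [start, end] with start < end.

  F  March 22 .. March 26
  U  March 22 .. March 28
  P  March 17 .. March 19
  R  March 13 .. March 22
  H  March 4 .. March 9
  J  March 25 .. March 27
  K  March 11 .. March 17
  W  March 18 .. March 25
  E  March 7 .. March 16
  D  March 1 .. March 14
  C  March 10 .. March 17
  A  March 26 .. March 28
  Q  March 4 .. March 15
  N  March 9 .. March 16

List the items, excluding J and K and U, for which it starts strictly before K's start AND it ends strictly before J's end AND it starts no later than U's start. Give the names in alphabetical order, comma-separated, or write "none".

Conditions: its start is strictly before K's start (X.start < March 11) AND its end is strictly before J's end (X.end < March 27) AND its start is no later than U's start (X.start <= March 22).
A: start March 26 < March 11? ✗; end March 28 < March 27? ✗; start March 26 <= March 22? ✗ → no.
C: start March 10 < March 11? ✓; end March 17 < March 27? ✓; start March 10 <= March 22? ✓ → yes.
D: start March 1 < March 11? ✓; end March 14 < March 27? ✓; start March 1 <= March 22? ✓ → yes.
E: start March 7 < March 11? ✓; end March 16 < March 27? ✓; start March 7 <= March 22? ✓ → yes.
F: start March 22 < March 11? ✗; end March 26 < March 27? ✓; start March 22 <= March 22? ✓ → no.
H: start March 4 < March 11? ✓; end March 9 < March 27? ✓; start March 4 <= March 22? ✓ → yes.
N: start March 9 < March 11? ✓; end March 16 < March 27? ✓; start March 9 <= March 22? ✓ → yes.
P: start March 17 < March 11? ✗; end March 19 < March 27? ✓; start March 17 <= March 22? ✓ → no.
Q: start March 4 < March 11? ✓; end March 15 < March 27? ✓; start March 4 <= March 22? ✓ → yes.
R: start March 13 < March 11? ✗; end March 22 < March 27? ✓; start March 13 <= March 22? ✓ → no.
W: start March 18 < March 11? ✗; end March 25 < March 27? ✓; start March 18 <= March 22? ✓ → no.
Result: C, D, E, H, N, Q.

C, D, E, H, N, Q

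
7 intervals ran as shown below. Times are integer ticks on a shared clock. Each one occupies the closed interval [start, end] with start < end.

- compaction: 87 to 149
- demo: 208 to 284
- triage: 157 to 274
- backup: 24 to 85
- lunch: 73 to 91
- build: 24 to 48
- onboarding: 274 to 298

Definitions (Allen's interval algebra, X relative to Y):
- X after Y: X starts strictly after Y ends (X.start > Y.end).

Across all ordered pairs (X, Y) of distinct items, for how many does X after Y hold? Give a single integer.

15

Checking all 42 ordered pairs for relation 'after'; matching pairs in alphabetical order:
(compaction, backup): compaction after backup ✓
(compaction, build): compaction after build ✓
(demo, backup): demo after backup ✓
(demo, build): demo after build ✓
(demo, compaction): demo after compaction ✓
(demo, lunch): demo after lunch ✓
(lunch, build): lunch after build ✓
(onboarding, backup): onboarding after backup ✓
(onboarding, build): onboarding after build ✓
(onboarding, compaction): onboarding after compaction ✓
(onboarding, lunch): onboarding after lunch ✓
(triage, backup): triage after backup ✓
(triage, build): triage after build ✓
(triage, compaction): triage after compaction ✓
(triage, lunch): triage after lunch ✓
Count: 15.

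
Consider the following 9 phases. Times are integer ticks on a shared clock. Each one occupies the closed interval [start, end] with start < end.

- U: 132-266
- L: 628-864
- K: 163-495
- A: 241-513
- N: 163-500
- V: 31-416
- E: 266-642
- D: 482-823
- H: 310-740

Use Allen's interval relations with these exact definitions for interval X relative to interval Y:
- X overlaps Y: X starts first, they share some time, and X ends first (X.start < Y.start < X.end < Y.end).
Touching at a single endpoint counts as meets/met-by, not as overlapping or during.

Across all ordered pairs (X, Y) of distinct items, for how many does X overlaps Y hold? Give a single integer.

Checking all 72 ordered pairs for relation 'overlaps'; matching pairs in alphabetical order:
(A, D): A overlaps D ✓
(A, E): A overlaps E ✓
(A, H): A overlaps H ✓
(D, L): D overlaps L ✓
(E, D): E overlaps D ✓
(E, H): E overlaps H ✓
(E, L): E overlaps L ✓
(H, D): H overlaps D ✓
(H, L): H overlaps L ✓
(K, A): K overlaps A ✓
(K, D): K overlaps D ✓
(K, E): K overlaps E ✓
(K, H): K overlaps H ✓
(N, A): N overlaps A ✓
(N, D): N overlaps D ✓
(N, E): N overlaps E ✓
(N, H): N overlaps H ✓
(U, A): U overlaps A ✓
(U, K): U overlaps K ✓
(U, N): U overlaps N ✓
(V, A): V overlaps A ✓
(V, E): V overlaps E ✓
(V, H): V overlaps H ✓
(V, K): V overlaps K ✓
... plus 1 further pairs not listed.
Count: 25.

25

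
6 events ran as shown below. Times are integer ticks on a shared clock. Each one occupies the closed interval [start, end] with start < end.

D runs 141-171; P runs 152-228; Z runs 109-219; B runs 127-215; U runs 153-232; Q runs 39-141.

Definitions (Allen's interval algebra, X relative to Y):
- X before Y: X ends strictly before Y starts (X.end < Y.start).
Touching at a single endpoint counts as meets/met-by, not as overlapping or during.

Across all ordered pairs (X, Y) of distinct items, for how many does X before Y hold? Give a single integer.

2

Checking all 30 ordered pairs for relation 'before'; matching pairs in alphabetical order:
(Q, P): Q before P ✓
(Q, U): Q before U ✓
Count: 2.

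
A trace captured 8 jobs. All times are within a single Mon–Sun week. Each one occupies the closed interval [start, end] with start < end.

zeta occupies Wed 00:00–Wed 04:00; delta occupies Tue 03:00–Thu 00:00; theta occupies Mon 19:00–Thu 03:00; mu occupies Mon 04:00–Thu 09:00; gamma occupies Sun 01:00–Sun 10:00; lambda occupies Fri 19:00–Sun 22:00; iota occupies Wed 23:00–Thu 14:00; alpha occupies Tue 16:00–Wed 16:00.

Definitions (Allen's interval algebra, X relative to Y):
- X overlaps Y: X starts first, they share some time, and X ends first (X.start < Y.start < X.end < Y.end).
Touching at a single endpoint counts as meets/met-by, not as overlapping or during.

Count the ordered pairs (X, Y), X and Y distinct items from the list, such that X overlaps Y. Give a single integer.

3

Checking all 56 ordered pairs for relation 'overlaps'; matching pairs in alphabetical order:
(delta, iota): delta overlaps iota ✓
(mu, iota): mu overlaps iota ✓
(theta, iota): theta overlaps iota ✓
Count: 3.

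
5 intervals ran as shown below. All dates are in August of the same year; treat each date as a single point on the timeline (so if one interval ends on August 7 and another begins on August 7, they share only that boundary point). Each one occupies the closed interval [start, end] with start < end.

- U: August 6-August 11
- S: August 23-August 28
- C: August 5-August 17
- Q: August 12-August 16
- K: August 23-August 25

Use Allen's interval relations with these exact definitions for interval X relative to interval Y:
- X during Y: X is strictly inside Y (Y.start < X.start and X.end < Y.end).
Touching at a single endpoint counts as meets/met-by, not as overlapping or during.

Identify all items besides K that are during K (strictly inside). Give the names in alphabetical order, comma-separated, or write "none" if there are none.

none

Target K = [August 23, August 25].
C [August 5, August 17] → before → no.
Q [August 12, August 16] → before → no.
S [August 23, August 28] → started-by → no.
U [August 6, August 11] → before → no.
Result: none.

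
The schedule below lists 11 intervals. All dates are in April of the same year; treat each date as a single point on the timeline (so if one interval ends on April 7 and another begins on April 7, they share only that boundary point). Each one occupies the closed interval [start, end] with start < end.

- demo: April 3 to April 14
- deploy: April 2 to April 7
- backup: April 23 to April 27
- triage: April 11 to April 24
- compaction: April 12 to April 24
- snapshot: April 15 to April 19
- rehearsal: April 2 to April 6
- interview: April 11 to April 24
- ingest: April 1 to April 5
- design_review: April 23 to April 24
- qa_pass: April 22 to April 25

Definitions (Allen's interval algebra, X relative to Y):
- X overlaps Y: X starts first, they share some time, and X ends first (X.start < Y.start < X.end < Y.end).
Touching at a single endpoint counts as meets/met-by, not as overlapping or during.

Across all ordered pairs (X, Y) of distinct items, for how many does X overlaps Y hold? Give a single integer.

15

Checking all 110 ordered pairs for relation 'overlaps'; matching pairs in alphabetical order:
(compaction, backup): compaction overlaps backup ✓
(compaction, qa_pass): compaction overlaps qa_pass ✓
(demo, compaction): demo overlaps compaction ✓
(demo, interview): demo overlaps interview ✓
(demo, triage): demo overlaps triage ✓
(deploy, demo): deploy overlaps demo ✓
(ingest, demo): ingest overlaps demo ✓
(ingest, deploy): ingest overlaps deploy ✓
(ingest, rehearsal): ingest overlaps rehearsal ✓
(interview, backup): interview overlaps backup ✓
(interview, qa_pass): interview overlaps qa_pass ✓
(qa_pass, backup): qa_pass overlaps backup ✓
(rehearsal, demo): rehearsal overlaps demo ✓
(triage, backup): triage overlaps backup ✓
(triage, qa_pass): triage overlaps qa_pass ✓
Count: 15.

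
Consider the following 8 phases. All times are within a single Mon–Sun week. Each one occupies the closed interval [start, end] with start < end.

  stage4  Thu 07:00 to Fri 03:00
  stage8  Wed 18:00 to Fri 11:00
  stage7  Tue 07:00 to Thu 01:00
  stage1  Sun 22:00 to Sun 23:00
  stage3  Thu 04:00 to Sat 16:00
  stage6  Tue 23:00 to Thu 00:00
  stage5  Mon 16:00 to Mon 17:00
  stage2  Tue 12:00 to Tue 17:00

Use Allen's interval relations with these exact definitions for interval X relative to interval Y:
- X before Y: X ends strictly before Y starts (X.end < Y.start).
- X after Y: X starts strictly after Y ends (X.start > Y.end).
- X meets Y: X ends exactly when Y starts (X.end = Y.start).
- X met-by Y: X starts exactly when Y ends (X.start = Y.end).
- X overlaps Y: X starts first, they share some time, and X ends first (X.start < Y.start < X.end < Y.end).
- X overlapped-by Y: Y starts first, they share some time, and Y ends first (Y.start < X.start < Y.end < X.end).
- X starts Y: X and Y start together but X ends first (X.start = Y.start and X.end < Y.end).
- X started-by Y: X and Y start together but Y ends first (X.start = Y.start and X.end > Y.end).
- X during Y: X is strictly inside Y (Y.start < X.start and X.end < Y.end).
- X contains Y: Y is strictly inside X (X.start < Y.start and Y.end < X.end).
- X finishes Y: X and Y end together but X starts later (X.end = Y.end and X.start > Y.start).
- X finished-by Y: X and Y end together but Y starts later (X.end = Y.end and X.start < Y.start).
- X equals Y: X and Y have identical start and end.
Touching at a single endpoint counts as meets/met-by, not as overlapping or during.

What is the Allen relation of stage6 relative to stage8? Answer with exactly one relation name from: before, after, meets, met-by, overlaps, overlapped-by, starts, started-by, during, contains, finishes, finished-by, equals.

stage6 = [Tue 23:00, Thu 00:00]; stage8 = [Wed 18:00, Fri 11:00].
Compare endpoints: stage6.start < stage8.start, stage6.start < stage8.end, stage6.end > stage8.start, stage6.end < stage8.end.
That pattern is 'overlaps'.

overlaps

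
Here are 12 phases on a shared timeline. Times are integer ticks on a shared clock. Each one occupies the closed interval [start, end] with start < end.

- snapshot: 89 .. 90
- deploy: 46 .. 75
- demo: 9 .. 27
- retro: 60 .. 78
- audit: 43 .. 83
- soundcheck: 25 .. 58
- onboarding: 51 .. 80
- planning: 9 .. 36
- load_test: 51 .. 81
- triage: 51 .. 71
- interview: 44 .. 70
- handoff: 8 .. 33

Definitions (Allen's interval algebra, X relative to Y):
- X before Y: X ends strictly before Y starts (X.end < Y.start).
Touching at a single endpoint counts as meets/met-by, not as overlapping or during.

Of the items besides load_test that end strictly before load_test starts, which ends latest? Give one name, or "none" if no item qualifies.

Target load_test = [51, 81].
audit [43, 83] → contains → excluded.
demo [9, 27] → before → candidate.
deploy [46, 75] → overlaps → excluded.
handoff [8, 33] → before → candidate.
interview [44, 70] → overlaps → excluded.
onboarding [51, 80] → starts → excluded.
planning [9, 36] → before → candidate.
retro [60, 78] → during → excluded.
snapshot [89, 90] → after → excluded.
soundcheck [25, 58] → overlaps → excluded.
triage [51, 71] → starts → excluded.
Among candidates, latest end is 36 → planning.

planning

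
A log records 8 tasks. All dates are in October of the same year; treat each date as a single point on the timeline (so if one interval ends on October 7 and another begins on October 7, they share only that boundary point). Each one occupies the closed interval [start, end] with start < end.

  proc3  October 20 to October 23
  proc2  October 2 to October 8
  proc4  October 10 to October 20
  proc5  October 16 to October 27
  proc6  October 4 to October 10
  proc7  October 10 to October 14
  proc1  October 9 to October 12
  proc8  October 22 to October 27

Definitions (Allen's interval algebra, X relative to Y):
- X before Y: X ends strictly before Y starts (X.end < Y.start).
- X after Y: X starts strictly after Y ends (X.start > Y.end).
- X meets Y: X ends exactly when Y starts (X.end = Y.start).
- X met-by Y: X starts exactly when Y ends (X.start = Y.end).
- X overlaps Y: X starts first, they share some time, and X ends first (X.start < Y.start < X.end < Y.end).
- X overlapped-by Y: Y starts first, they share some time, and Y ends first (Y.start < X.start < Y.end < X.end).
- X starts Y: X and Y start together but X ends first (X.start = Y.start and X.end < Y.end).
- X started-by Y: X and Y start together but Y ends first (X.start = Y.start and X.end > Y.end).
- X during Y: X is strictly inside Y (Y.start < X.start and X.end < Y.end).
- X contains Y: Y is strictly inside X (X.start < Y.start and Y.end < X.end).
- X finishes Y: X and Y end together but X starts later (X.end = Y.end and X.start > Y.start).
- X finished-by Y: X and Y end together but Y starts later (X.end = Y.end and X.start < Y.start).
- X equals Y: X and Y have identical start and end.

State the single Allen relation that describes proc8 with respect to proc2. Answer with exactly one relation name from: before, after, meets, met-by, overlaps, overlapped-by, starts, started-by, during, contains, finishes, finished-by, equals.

proc8 = [October 22, October 27]; proc2 = [October 2, October 8].
Compare endpoints: proc8.start > proc2.start, proc8.start > proc2.end, proc8.end > proc2.start, proc8.end > proc2.end.
That pattern is 'after'.

after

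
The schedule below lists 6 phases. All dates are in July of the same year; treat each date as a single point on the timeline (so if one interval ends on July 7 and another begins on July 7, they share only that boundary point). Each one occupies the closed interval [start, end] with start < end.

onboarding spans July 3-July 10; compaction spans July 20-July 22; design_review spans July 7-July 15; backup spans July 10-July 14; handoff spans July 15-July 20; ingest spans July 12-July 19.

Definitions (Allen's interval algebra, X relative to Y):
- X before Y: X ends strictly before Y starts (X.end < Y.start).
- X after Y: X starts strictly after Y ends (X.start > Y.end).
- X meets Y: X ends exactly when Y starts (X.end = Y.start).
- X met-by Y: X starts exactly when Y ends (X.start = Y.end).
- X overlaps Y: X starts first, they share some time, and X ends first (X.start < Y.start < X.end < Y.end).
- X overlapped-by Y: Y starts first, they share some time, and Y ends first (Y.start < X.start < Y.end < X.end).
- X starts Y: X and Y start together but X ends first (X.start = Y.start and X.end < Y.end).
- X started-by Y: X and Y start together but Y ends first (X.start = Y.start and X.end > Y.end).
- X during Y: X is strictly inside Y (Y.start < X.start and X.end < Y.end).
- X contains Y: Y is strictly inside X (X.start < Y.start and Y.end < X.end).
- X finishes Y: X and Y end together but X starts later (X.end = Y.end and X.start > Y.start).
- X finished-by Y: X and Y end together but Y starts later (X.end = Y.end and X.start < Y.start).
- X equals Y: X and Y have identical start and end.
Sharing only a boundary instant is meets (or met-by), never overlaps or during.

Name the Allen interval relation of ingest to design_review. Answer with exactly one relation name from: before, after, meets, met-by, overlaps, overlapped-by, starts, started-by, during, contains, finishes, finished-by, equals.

ingest = [July 12, July 19]; design_review = [July 7, July 15].
Compare endpoints: ingest.start > design_review.start, ingest.start < design_review.end, ingest.end > design_review.start, ingest.end > design_review.end.
That pattern is 'overlapped-by'.

overlapped-by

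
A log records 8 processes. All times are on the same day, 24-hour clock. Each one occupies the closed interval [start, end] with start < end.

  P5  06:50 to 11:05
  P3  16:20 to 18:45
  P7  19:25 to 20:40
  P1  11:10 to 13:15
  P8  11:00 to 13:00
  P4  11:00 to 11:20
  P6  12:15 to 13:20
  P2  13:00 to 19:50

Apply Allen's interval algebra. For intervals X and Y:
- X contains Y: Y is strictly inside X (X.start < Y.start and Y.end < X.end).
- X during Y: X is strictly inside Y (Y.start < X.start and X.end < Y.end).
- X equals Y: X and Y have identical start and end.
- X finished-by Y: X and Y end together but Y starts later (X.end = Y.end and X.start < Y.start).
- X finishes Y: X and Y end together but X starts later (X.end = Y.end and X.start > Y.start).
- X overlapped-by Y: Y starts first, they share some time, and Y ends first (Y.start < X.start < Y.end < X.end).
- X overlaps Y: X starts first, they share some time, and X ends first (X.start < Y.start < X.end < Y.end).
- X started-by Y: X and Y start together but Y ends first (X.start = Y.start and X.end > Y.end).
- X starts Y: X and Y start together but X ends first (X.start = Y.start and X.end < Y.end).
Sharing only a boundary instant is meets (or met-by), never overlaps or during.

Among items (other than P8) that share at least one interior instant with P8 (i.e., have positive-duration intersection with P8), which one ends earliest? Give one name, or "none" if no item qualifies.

P5

Target P8 = [11:00, 13:00].
P1 [11:10, 13:15] → overlapped-by → candidate.
P2 [13:00, 19:50] → met-by → excluded.
P3 [16:20, 18:45] → after → excluded.
P4 [11:00, 11:20] → starts → candidate.
P5 [06:50, 11:05] → overlaps → candidate.
P6 [12:15, 13:20] → overlapped-by → candidate.
P7 [19:25, 20:40] → after → excluded.
Among candidates, earliest end is 11:05 → P5.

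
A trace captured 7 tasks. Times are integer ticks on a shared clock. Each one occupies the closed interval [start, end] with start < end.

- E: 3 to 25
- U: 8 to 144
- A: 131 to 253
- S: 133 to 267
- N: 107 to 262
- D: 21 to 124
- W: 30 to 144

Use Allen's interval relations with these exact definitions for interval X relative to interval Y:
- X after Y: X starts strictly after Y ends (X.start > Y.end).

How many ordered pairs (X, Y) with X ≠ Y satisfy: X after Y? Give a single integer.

6

Checking all 42 ordered pairs for relation 'after'; matching pairs in alphabetical order:
(A, D): A after D ✓
(A, E): A after E ✓
(N, E): N after E ✓
(S, D): S after D ✓
(S, E): S after E ✓
(W, E): W after E ✓
Count: 6.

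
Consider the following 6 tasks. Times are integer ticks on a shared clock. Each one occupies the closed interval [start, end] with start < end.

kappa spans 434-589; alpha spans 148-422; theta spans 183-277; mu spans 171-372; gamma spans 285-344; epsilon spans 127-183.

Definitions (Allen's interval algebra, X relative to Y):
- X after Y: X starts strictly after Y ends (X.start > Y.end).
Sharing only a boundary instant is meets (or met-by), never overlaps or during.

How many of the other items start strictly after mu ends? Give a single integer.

1

Target mu = [171, 372].
alpha [148, 422] → contains → no.
epsilon [127, 183] → overlaps → no.
gamma [285, 344] → during → no.
kappa [434, 589] → after → counts.
theta [183, 277] → during → no.
Total: 1.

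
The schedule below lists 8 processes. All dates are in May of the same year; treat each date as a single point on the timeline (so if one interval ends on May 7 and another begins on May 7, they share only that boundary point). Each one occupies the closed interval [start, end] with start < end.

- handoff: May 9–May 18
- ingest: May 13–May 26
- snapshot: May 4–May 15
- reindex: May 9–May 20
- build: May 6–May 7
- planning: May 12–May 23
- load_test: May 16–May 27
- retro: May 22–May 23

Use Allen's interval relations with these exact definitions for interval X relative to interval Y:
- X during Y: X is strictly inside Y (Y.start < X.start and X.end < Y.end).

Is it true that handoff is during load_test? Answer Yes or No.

handoff = [May 9, May 18], load_test = [May 16, May 27].
Actual relation of handoff to load_test: overlaps.
Asked whether 'during' holds → No.

No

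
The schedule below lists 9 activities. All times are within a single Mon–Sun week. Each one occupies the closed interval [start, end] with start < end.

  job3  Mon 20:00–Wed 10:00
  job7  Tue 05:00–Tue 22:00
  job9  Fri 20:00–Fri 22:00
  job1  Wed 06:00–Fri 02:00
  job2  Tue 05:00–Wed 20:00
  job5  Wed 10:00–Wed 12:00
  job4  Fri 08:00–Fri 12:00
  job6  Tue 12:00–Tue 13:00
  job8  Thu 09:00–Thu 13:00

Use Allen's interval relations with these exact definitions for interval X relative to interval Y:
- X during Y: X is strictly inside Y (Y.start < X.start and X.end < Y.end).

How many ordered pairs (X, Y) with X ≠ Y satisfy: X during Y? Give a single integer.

Checking all 72 ordered pairs for relation 'during'; matching pairs in alphabetical order:
(job5, job1): job5 during job1 ✓
(job5, job2): job5 during job2 ✓
(job6, job2): job6 during job2 ✓
(job6, job3): job6 during job3 ✓
(job6, job7): job6 during job7 ✓
(job7, job3): job7 during job3 ✓
(job8, job1): job8 during job1 ✓
Count: 7.

7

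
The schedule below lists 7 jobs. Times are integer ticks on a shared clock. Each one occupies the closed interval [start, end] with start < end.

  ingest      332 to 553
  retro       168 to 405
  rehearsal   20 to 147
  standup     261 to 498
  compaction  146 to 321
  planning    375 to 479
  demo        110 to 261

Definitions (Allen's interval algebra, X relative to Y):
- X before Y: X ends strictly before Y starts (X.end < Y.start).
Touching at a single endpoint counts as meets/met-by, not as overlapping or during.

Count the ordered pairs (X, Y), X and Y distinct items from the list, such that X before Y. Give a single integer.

Checking all 42 ordered pairs for relation 'before'; matching pairs in alphabetical order:
(compaction, ingest): compaction before ingest ✓
(compaction, planning): compaction before planning ✓
(demo, ingest): demo before ingest ✓
(demo, planning): demo before planning ✓
(rehearsal, ingest): rehearsal before ingest ✓
(rehearsal, planning): rehearsal before planning ✓
(rehearsal, retro): rehearsal before retro ✓
(rehearsal, standup): rehearsal before standup ✓
Count: 8.

8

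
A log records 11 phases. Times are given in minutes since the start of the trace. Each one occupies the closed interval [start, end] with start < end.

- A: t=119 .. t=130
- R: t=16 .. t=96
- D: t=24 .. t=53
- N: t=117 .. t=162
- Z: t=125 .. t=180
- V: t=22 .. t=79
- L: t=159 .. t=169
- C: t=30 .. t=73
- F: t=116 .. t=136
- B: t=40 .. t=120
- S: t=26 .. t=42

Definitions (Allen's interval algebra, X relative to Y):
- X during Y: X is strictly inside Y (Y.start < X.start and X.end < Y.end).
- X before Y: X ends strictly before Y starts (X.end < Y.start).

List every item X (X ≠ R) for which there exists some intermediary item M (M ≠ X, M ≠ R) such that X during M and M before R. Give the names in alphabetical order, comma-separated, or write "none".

none

Target R = [t=16, t=96].
Intermediaries M with M before R: none.
Union: none.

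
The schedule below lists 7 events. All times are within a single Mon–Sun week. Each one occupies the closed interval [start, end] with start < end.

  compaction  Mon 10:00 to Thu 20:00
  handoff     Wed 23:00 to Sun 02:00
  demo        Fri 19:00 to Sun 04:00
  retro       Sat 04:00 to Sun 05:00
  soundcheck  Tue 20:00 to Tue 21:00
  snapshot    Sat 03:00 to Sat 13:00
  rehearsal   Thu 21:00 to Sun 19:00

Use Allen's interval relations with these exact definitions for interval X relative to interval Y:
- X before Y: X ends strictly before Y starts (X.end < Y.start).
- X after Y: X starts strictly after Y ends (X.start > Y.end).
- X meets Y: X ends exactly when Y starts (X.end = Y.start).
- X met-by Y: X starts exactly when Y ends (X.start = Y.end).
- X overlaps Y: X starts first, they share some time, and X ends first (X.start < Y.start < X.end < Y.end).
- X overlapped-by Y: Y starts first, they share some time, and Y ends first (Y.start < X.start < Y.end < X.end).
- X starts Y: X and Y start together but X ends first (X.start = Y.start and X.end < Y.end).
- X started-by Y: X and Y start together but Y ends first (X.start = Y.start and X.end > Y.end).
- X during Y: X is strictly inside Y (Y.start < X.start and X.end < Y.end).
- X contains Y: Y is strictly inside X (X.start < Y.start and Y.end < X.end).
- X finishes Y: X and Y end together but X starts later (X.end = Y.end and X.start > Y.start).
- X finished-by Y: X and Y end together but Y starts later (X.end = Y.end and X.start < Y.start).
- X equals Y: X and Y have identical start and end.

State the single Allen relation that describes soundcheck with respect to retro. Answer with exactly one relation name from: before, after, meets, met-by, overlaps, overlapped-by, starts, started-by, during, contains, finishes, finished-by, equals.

before

soundcheck = [Tue 20:00, Tue 21:00]; retro = [Sat 04:00, Sun 05:00].
Compare endpoints: soundcheck.start < retro.start, soundcheck.start < retro.end, soundcheck.end < retro.start, soundcheck.end < retro.end.
That pattern is 'before'.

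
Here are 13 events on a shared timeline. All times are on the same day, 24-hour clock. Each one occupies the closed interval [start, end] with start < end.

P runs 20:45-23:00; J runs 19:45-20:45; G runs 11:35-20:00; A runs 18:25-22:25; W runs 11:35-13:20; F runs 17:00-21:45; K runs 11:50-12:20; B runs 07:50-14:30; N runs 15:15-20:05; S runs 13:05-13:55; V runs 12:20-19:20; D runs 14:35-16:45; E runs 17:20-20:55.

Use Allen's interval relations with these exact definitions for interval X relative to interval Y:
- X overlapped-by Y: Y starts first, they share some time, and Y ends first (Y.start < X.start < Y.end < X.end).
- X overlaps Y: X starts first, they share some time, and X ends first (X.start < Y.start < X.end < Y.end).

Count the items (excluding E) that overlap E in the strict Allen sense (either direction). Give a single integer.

5

Target E = [17:20, 20:55].
A [18:25, 22:25] → overlapped-by → counts.
B [07:50, 14:30] → before → no.
D [14:35, 16:45] → before → no.
F [17:00, 21:45] → contains → no.
G [11:35, 20:00] → overlaps → counts.
J [19:45, 20:45] → during → no.
K [11:50, 12:20] → before → no.
N [15:15, 20:05] → overlaps → counts.
P [20:45, 23:00] → overlapped-by → counts.
S [13:05, 13:55] → before → no.
V [12:20, 19:20] → overlaps → counts.
W [11:35, 13:20] → before → no.
Total: 5.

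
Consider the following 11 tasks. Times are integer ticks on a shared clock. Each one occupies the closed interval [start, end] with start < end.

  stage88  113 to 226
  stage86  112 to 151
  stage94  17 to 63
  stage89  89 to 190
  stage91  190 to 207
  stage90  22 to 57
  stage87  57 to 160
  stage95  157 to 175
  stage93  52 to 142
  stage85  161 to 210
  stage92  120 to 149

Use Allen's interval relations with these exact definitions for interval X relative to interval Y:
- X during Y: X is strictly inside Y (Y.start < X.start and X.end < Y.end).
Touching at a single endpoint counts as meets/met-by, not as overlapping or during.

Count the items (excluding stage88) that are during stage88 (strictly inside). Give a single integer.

4

Target stage88 = [113, 226].
stage85 [161, 210] → during → counts.
stage86 [112, 151] → overlaps → no.
stage87 [57, 160] → overlaps → no.
stage89 [89, 190] → overlaps → no.
stage90 [22, 57] → before → no.
stage91 [190, 207] → during → counts.
stage92 [120, 149] → during → counts.
stage93 [52, 142] → overlaps → no.
stage94 [17, 63] → before → no.
stage95 [157, 175] → during → counts.
Total: 4.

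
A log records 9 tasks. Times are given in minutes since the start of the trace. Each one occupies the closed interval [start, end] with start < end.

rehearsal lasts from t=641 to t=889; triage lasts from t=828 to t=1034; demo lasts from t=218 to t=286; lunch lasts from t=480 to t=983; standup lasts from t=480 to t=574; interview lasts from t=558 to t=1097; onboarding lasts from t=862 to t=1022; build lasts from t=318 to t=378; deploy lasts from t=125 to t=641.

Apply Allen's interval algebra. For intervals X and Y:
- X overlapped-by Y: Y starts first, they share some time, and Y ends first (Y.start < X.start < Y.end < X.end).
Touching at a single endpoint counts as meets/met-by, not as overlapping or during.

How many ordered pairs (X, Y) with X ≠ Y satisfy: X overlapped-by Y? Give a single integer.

Checking all 72 ordered pairs for relation 'overlapped-by'; matching pairs in alphabetical order:
(interview, deploy): interview overlapped-by deploy ✓
(interview, lunch): interview overlapped-by lunch ✓
(interview, standup): interview overlapped-by standup ✓
(lunch, deploy): lunch overlapped-by deploy ✓
(onboarding, lunch): onboarding overlapped-by lunch ✓
(onboarding, rehearsal): onboarding overlapped-by rehearsal ✓
(triage, lunch): triage overlapped-by lunch ✓
(triage, rehearsal): triage overlapped-by rehearsal ✓
Count: 8.

8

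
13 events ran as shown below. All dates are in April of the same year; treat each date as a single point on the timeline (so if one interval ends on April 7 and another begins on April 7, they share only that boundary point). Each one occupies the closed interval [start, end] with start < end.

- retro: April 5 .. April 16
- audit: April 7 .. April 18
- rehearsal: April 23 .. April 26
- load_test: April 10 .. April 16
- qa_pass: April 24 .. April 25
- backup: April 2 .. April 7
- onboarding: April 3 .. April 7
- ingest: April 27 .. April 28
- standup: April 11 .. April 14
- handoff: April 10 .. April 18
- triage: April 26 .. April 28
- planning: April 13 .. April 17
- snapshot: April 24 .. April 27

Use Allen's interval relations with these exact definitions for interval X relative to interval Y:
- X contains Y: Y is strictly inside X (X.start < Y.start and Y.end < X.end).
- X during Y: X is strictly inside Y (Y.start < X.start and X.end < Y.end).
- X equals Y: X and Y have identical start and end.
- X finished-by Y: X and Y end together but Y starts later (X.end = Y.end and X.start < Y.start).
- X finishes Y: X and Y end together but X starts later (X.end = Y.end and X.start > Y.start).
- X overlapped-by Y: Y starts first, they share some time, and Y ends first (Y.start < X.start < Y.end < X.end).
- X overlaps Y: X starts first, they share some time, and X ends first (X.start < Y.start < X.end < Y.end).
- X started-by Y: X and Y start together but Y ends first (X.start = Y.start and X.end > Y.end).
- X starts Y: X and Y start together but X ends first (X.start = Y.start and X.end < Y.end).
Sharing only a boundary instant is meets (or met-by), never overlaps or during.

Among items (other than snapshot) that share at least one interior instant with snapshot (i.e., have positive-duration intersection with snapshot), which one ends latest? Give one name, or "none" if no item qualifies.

Target snapshot = [April 24, April 27].
audit [April 7, April 18] → before → excluded.
backup [April 2, April 7] → before → excluded.
handoff [April 10, April 18] → before → excluded.
ingest [April 27, April 28] → met-by → excluded.
load_test [April 10, April 16] → before → excluded.
onboarding [April 3, April 7] → before → excluded.
planning [April 13, April 17] → before → excluded.
qa_pass [April 24, April 25] → starts → candidate.
rehearsal [April 23, April 26] → overlaps → candidate.
retro [April 5, April 16] → before → excluded.
standup [April 11, April 14] → before → excluded.
triage [April 26, April 28] → overlapped-by → candidate.
Among candidates, latest end is April 28 → triage.

triage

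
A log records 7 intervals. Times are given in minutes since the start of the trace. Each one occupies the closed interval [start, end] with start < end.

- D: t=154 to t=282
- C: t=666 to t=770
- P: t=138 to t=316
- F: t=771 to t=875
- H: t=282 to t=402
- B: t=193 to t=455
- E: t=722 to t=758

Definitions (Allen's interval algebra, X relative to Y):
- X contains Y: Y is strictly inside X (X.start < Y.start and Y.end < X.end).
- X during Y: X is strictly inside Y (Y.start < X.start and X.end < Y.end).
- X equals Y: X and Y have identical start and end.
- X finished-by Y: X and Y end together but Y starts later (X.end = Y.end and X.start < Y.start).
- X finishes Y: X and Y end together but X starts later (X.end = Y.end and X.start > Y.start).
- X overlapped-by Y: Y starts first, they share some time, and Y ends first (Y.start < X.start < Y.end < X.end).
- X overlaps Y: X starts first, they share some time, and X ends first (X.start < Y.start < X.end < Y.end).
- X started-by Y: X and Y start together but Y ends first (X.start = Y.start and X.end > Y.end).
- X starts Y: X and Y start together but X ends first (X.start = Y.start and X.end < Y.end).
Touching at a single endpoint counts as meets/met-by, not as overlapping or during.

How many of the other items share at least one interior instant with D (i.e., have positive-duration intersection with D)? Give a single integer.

2

Target D = [t=154, t=282].
B [t=193, t=455] → overlapped-by → counts.
C [t=666, t=770] → after → no.
E [t=722, t=758] → after → no.
F [t=771, t=875] → after → no.
H [t=282, t=402] → met-by → no.
P [t=138, t=316] → contains → counts.
Total: 2.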